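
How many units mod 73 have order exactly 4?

2

φ(73) = 73 − 1 = 72 = 2^3 · 3^2.
(Z/73Z)^× is cyclic (|G| = 72); a cyclic group of order m has exactly φ(d) elements of each order d | m, and none otherwise.
4 = 2^2 divides 72, and φ(4) = 2.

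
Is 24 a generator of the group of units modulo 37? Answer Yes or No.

φ(37) = 37 − 1 = 36 = 2^2 · 3^2.
It suffices to check that the order of 24 is not a proper divisor of 36: compute 24^(36/q) for q ∈ {2, 3}.
24^18 ≡ 36 (mod 37)  [q = 2: ≢ 1 ✓]
24^12 ≡ 10 (mod 37)  [q = 3: ≢ 1 ✓]
Every test exponent gives a nontrivial residue, hence 24 generates the full group.

Yes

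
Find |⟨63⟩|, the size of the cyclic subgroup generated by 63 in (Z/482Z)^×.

48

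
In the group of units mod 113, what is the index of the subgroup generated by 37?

1

ord(37) | φ(113) = 113 − 1 = 112 = 2^4 · 7.
Divisors of 112: 1, 2, 4, 7, 8, 14, 16, 28, 56, 112.
Check 37^d mod 113 for each divisor in increasing order:
37^1 ≡ 37
37^2 ≡ 13
37^4 ≡ 56
37^7 ≡ 42
37^8 ≡ 85
37^14 ≡ 69
37^16 ≡ 106
37^28 ≡ 15
37^56 ≡ 112
37^112 ≡ 1
Thus |⟨37⟩| = ord(37) = 112.
Index = |(Z/113Z)^×| / |⟨37⟩| = 112 / 112 = 1.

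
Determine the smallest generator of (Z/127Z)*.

3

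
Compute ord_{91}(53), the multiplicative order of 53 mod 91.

3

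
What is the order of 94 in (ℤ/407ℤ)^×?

180

The order of 94 must divide φ(407) = φ(11·37) = (11−1)·(37−1) = 10·36 = 360 = 2^3 · 3^2 · 5.
Divisors of 360: 1, 2, 3, 4, 5, 6, 8, 9, 10, 12, 15, 18, 20, 24, 30, 36, 40, 45, 60, 72, 90, 120, 180, 360.
Test each divisor d:
94^1 ≡ 94 (mod 407)
94^2 ≡ 289 (mod 407)
94^3 ≡ 304 (mod 407)
94^4 ≡ 86 (mod 407)
94^5 ≡ 351 (mod 407)
94^6 ≡ 27 (mod 407)
94^8 ≡ 70 (mod 407)
94^9 ≡ 68 (mod 407)
94^10 ≡ 287 (mod 407)
94^12 ≡ 322 (mod 407)
94^15 ≡ 208 (mod 407)
94^18 ≡ 147 (mod 407)
94^20 ≡ 155 (mod 407)
94^24 ≡ 306 (mod 407)
94^30 ≡ 122 (mod 407)
94^36 ≡ 38 (mod 407)
94^40 ≡ 12 (mod 407)
94^45 ≡ 142 (mod 407)
94^60 ≡ 232 (mod 407)
94^72 ≡ 223 (mod 407)
94^90 ≡ 221 (mod 407)
94^120 ≡ 100 (mod 407)
94^180 ≡ 1 (mod 407) ✓
Hence ord(94) = 180.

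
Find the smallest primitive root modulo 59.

φ(59) = 59 − 1 = 58 = 2 · 29.
Test candidates g = 2, 3, … against the prime factors q ∈ {2, 29} of φ(59): g is a generator iff g^(58/q) ≢ 1 for every such q.
g = 2: 2^29 ≡ 58; 2^2 ≡ 4 — none is 1, so 2 is a primitive root.
The smallest primitive root modulo 59 is 2.

2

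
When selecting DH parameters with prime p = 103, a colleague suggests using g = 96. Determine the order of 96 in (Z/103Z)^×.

102

Since 96 ∈ (Z/103Z)^×, its order divides φ(103) = 103 − 1 = 102 = 2 · 3 · 17.
Divisors of 102: 1, 2, 3, 6, 17, 34, 51, 102.
Compute 96^d (mod 103) for the divisors d until we hit 1:
96^1 ≡ 96 (mod 103)
96^2 ≡ 49 (mod 103)
96^3 ≡ 69 (mod 103)
96^6 ≡ 23 (mod 103)
96^17 ≡ 57 (mod 103)
96^34 ≡ 56 (mod 103)
96^51 ≡ 102 (mod 103)
96^102 ≡ 1 (mod 103) ✓
The smallest such exponent is 102, so the order of 96 is 102.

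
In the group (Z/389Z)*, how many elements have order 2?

1

φ(389) = 389 − 1 = 388 = 2^2 · 97.
In a cyclic group of order 388, there are φ(d) elements of order d for each divisor d of 388, and zero for non-divisors.
2 | 388, and φ(2) = 2 − 1 = 1.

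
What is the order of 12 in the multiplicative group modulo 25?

20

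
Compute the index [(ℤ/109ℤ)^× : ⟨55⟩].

3

ord(55) | φ(109) = 109 − 1 = 108 = 2^2 · 3^3.
Divisors of 108: 1, 2, 3, 4, 6, 9, 12, 18, 27, 36, 54, 108.
Evaluate successive powers at the divisors of 108:
55^1 ≡ 55 (mod 109)
55^2 ≡ 82 (mod 109)
55^3 ≡ 41 (mod 109)
55^4 ≡ 75 (mod 109)
55^6 ≡ 46 (mod 109)
55^9 ≡ 33 (mod 109)
55^12 ≡ 45 (mod 109)
55^18 ≡ 108 (mod 109)
55^27 ≡ 76 (mod 109)
55^36 ≡ 1 (mod 109) ✓
The order of 55 is 36, so the subgroup it generates has 36 elements.
[(Z/109Z)^× : ⟨55⟩] = 108/36 = 3.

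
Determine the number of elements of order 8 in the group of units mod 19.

0

φ(19) = 19 − 1 = 18 = 2 · 3^2.
In a cyclic group of order 18, there are φ(d) elements of order d for each divisor d of 18, and zero for non-divisors.
8 does not divide 18, so no element of (Z/19Z)^× has order 8.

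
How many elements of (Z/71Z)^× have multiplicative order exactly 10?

4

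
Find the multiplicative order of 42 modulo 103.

Since 42 ∈ (Z/103Z)^×, its order divides φ(103) = 103 − 1 = 102 = 2 · 3 · 17.
Divisors of 102: 1, 2, 3, 6, 17, 34, 51, 102.
Evaluate successive powers at the divisors of 102:
42^1 ≡ 42 (mod 103)
42^2 ≡ 13 (mod 103)
42^3 ≡ 31 (mod 103)
42^6 ≡ 34 (mod 103)
42^17 ≡ 102 (mod 103)
42^34 ≡ 1 (mod 103) ✓
The smallest such exponent is 34, so the order of 42 is 34.

34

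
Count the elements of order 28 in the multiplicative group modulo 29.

φ(29) = 29 − 1 = 28 = 2^2 · 7.
(Z/29Z)^× is cyclic (|G| = 28); a cyclic group of order m has exactly φ(d) elements of each order d | m, and none otherwise.
28 = 2^2 · 7 divides 28, and φ(28) = 12.

12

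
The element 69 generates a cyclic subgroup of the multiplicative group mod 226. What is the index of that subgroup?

ord(69) | φ(226) = φ(2)·φ(113) = 1·112 = 112 = 2^4 · 7.
Divisors of 112: 1, 2, 4, 7, 8, 14, 16, 28, 56, 112.
Compute 69^d (mod 226) for the divisors d until we hit 1:
69^1 ≡ 69
69^2 ≡ 15
69^4 ≡ 225
69^7 ≡ 95
69^8 ≡ 1
Thus |⟨69⟩| = ord(69) = 8.
[(Z/226Z)^× : ⟨69⟩] = 112/8 = 14.

14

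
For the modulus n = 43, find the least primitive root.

3

φ(43) = 43 − 1 = 42 = 2 · 3 · 7.
g is a primitive root iff g^(42/q) ≢ 1 (mod 43) for each prime q ∈ {2, 3, 7}.
g = 2: 2^21 ≡ 42; 2^14 ≡ 1 — hits 1, so not a primitive root.
g = 3: 3^21 ≡ 42; 3^14 ≡ 36; 3^6 ≡ 41 — none is 1, so 3 is a primitive root.
The smallest primitive root modulo 43 is 3.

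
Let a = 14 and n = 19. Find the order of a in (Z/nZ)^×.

18

By Lagrange's theorem, ord_19(14) divides φ(19) = 19 − 1 = 18 = 2 · 3^2.
Divisors of 18: 1, 2, 3, 6, 9, 18.
Test each divisor d:
14^1 ≡ 14 (mod 19)
14^2 ≡ 6 (mod 19)
14^3 ≡ 8 (mod 19)
14^6 ≡ 7 (mod 19)
14^9 ≡ 18 (mod 19)
14^18 ≡ 1 (mod 19) ✓
Hence ord(14) = 18.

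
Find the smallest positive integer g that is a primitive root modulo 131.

2

φ(131) = 131 − 1 = 130 = 2 · 5 · 13.
Test candidates g = 2, 3, … against the prime factors q ∈ {2, 5, 13} of φ(131): g is a generator iff g^(130/q) ≢ 1 for every such q.
g = 2: 2^65 ≡ 130; 2^26 ≡ 53; 2^10 ≡ 107 — none is 1, so 2 is a primitive root.
Hence the least primitive root of 131 is 2.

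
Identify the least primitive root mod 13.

2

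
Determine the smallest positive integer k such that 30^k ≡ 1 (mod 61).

ord(30) | φ(61) = 61 − 1 = 60 = 2^2 · 3 · 5.
Divisors of 60: 1, 2, 3, 4, 5, 6, 10, 12, 15, 20, 30, 60.
Evaluate successive powers at the divisors of 60:
30^1 ≡ 30 (mod 61)
30^2 ≡ 46 (mod 61)
30^3 ≡ 38 (mod 61)
30^4 ≡ 42 (mod 61)
30^5 ≡ 40 (mod 61)
30^6 ≡ 41 (mod 61)
30^10 ≡ 14 (mod 61)
30^12 ≡ 34 (mod 61)
30^15 ≡ 11 (mod 61)
30^20 ≡ 13 (mod 61)
30^30 ≡ 60 (mod 61)
30^60 ≡ 1 (mod 61) ✓
Therefore the multiplicative order of 30 modulo 61 is 60.

60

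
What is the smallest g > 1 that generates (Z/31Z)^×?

φ(31) = 31 − 1 = 30 = 2 · 3 · 5.
g is a primitive root iff g^(30/q) ≢ 1 (mod 31) for each prime q ∈ {2, 3, 5}.
g = 2: 2^15 ≡ 1 — hits 1, so not a primitive root.
g = 3: 3^15 ≡ 30; 3^10 ≡ 25; 3^6 ≡ 16 — none is 1, so 3 is a primitive root.
Hence the least primitive root of 31 is 3.

3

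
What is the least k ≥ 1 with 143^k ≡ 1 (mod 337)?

336

The order of 143 must divide φ(337) = 337 − 1 = 336 = 2^4 · 3 · 7.
Divisors of 336: 1, 2, 3, 4, 6, 7, 8, 12, 14, 16, 21, 24, 28, 42, 48, 56, 84, 112, 168, 336.
Check 143^d mod 337 for each divisor in increasing order:
143^1 ≡ 143 (mod 337)
143^2 ≡ 229 (mod 337)
143^3 ≡ 58 (mod 337)
143^4 ≡ 206 (mod 337)
143^6 ≡ 331 (mod 337)
143^7 ≡ 153 (mod 337)
143^8 ≡ 311 (mod 337)
143^12 ≡ 36 (mod 337)
143^14 ≡ 156 (mod 337)
143^16 ≡ 2 (mod 337)
143^21 ≡ 278 (mod 337)
143^24 ≡ 285 (mod 337)
143^28 ≡ 72 (mod 337)
143^42 ≡ 111 (mod 337)
143^48 ≡ 8 (mod 337)
143^56 ≡ 129 (mod 337)
143^84 ≡ 189 (mod 337)
143^112 ≡ 128 (mod 337)
143^168 ≡ 336 (mod 337)
143^336 ≡ 1 (mod 337) ✓
So ord_337(143) = 336.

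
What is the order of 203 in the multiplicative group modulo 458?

19

ord(203) | φ(458) = φ(2)·φ(229) = 1·228 = 228 = 2^2 · 3 · 19.
Divisors of 228: 1, 2, 3, 4, 6, 12, 19, 38, 57, 76, 114, 228.
Check 203^d mod 458 for each divisor in increasing order:
203^1 ≡ 203
203^2 ≡ 447
203^3 ≡ 57
203^4 ≡ 121
203^6 ≡ 43
203^12 ≡ 17
203^19 ≡ 1
The smallest such exponent is 19, so the order of 203 is 19.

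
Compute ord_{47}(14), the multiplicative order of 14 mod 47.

The order of 14 must divide φ(47) = 47 − 1 = 46 = 2 · 23.
Divisors of 46: 1, 2, 23, 46.
Compute 14^d (mod 47) for the divisors d until we hit 1:
14^1 ≡ 14
14^2 ≡ 8
14^23 ≡ 1
Therefore the multiplicative order of 14 modulo 47 is 23.

23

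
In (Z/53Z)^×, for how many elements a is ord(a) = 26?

12

φ(53) = 53 − 1 = 52 = 2^2 · 13.
In a cyclic group of order 52, there are φ(d) elements of order d for each divisor d of 52, and zero for non-divisors.
26 = 2 · 13 divides 52, and φ(26) = 12.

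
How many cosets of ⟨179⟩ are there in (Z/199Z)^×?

1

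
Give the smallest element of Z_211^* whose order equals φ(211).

φ(211) = 211 − 1 = 210 = 2 · 3 · 5 · 7.
g is a primitive root iff g^(210/q) ≢ 1 (mod 211) for each prime q ∈ {2, 3, 5, 7}.
g = 2: 2^105 ≡ 210; 2^70 ≡ 196; 2^42 ≡ 107; 2^30 ≡ 171 — none is 1, so 2 is a primitive root.
The smallest primitive root modulo 211 is 2.

2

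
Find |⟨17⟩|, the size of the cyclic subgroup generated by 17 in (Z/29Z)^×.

4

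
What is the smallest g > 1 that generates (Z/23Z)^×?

5

φ(23) = 23 − 1 = 22 = 2 · 11.
Test candidates g = 2, 3, … against the prime factors q ∈ {2, 11} of φ(23): g is a generator iff g^(22/q) ≢ 1 for every such q.
g = 2: 2^11 ≡ 1 — hits 1, so not a primitive root.
g = 3: 3^11 ≡ 1 — hits 1, so not a primitive root.
g = 4: 4^11 ≡ 1 — hits 1, so not a primitive root.
g = 5: 5^11 ≡ 22; 5^2 ≡ 2 — none is 1, so 5 is a primitive root.
The smallest primitive root modulo 23 is 5.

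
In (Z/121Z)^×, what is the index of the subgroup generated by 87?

5

By Lagrange's theorem, ord_121(87) divides φ(121) = φ(11^2) = 11·(11−1) = 110 = 2 · 5 · 11.
Divisors of 110: 1, 2, 5, 10, 11, 22, 55, 110.
Check 87^d mod 121 for each divisor in increasing order:
87^1 ≡ 87 (mod 121)
87^2 ≡ 67 (mod 121)
87^5 ≡ 76 (mod 121)
87^10 ≡ 89 (mod 121)
87^11 ≡ 120 (mod 121)
87^22 ≡ 1 (mod 121) ✓
Thus |⟨87⟩| = ord(87) = 22.
Index = |(Z/121Z)^×| / |⟨87⟩| = 110 / 22 = 5.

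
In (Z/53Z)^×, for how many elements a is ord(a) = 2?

1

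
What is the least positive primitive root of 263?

5

φ(263) = 263 − 1 = 262 = 2 · 131.
Test candidates g = 2, 3, … against the prime factors q ∈ {2, 131} of φ(263): g is a generator iff g^(262/q) ≢ 1 for every such q.
g = 2: 2^131 ≡ 1 — hits 1, so not a primitive root.
g = 3: 3^131 ≡ 1 — hits 1, so not a primitive root.
g = 4: 4^131 ≡ 1 — hits 1, so not a primitive root.
g = 5: 5^131 ≡ 262; 5^2 ≡ 25 — none is 1, so 5 is a primitive root.
Hence the least primitive root of 263 is 5.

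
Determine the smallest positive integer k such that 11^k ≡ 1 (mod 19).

3

Since 11 ∈ (Z/19Z)^×, its order divides φ(19) = 19 − 1 = 18 = 2 · 3^2.
Divisors of 18: 1, 2, 3, 6, 9, 18.
Check 11^d mod 19 for each divisor in increasing order:
11^1 ≡ 11 (mod 19)
11^2 ≡ 7 (mod 19)
11^3 ≡ 1 (mod 19) ✓
Hence ord(11) = 3.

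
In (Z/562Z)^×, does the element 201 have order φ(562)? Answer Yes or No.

No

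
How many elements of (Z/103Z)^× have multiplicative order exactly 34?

16

φ(103) = 103 − 1 = 102 = 2 · 3 · 17.
In a cyclic group of order 102, there are φ(d) elements of order d for each divisor d of 102, and zero for non-divisors.
34 = 2 · 17 divides 102, and φ(34) = 16.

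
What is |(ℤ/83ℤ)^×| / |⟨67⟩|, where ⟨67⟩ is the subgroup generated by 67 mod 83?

1

The order of 67 must divide φ(83) = 83 − 1 = 82 = 2 · 41.
Divisors of 82: 1, 2, 41, 82.
Evaluate successive powers at the divisors of 82:
67^1 ≡ 67 (mod 83)
67^2 ≡ 7 (mod 83)
67^41 ≡ 82 (mod 83)
67^82 ≡ 1 (mod 83) ✓
The order of 67 is 82, so the subgroup it generates has 82 elements.
[(Z/83Z)^× : ⟨67⟩] = 82/82 = 1.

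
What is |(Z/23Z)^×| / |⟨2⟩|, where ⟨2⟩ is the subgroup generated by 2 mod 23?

2

By Lagrange's theorem, ord_23(2) divides φ(23) = 23 − 1 = 22 = 2 · 11.
Divisors of 22: 1, 2, 11, 22.
Check 2^d mod 23 for each divisor in increasing order:
2^1 ≡ 2 (mod 23)
2^2 ≡ 4 (mod 23)
2^11 ≡ 1 (mod 23) ✓
So ord_23(2) = 11, hence |⟨2⟩| = 11.
[(Z/23Z)^× : ⟨2⟩] = 22/11 = 2.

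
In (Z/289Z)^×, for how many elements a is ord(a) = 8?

4

φ(289) = φ(17^2) = 17·(17−1) = 272 = 2^4 · 17.
In a cyclic group of order 272, there are φ(d) elements of order d for each divisor d of 272, and zero for non-divisors.
8 = 2^3 divides 272, and φ(8) = 4.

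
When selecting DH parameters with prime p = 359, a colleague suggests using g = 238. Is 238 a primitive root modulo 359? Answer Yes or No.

Yes

φ(359) = 359 − 1 = 358 = 2 · 179.
It suffices to check that the order of 238 is not a proper divisor of 358: compute 238^(358/q) for q ∈ {2, 179}.
238^179 ≡ 358 (mod 359)  [q = 2: ≢ 1 ✓]
238^2 ≡ 281 (mod 359)  [q = 179: ≢ 1 ✓]
Every test exponent gives a nontrivial residue, hence 238 generates the full group.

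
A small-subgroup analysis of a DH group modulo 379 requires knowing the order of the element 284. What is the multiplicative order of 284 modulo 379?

378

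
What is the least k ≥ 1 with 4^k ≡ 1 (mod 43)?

The order of 4 must divide φ(43) = 43 − 1 = 42 = 2 · 3 · 7.
Divisors of 42: 1, 2, 3, 6, 7, 14, 21, 42.
Test each divisor d:
4^1 ≡ 4
4^2 ≡ 16
4^3 ≡ 21
4^6 ≡ 11
4^7 ≡ 1
The smallest such exponent is 7, so the order of 4 is 7.

7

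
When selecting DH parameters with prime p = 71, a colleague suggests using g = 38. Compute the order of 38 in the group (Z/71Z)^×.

By Lagrange's theorem, ord_71(38) divides φ(71) = 71 − 1 = 70 = 2 · 5 · 7.
Divisors of 70: 1, 2, 5, 7, 10, 14, 35, 70.
Test each divisor d:
38^1 ≡ 38 (mod 71)
38^2 ≡ 24 (mod 71)
38^5 ≡ 20 (mod 71)
38^7 ≡ 54 (mod 71)
38^10 ≡ 45 (mod 71)
38^14 ≡ 5 (mod 71)
38^35 ≡ 1 (mod 71) ✓
So ord_71(38) = 35.

35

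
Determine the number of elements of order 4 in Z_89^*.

2

φ(89) = 89 − 1 = 88 = 2^3 · 11.
Since (Z/89Z)^× is cyclic of order 88, the number of elements of order d is φ(d) when d | 88 and 0 otherwise.
4 = 2^2 divides 88, and φ(4) = 2.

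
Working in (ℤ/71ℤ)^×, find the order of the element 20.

The order of 20 must divide φ(71) = 71 − 1 = 70 = 2 · 5 · 7.
Divisors of 70: 1, 2, 5, 7, 10, 14, 35, 70.
Compute 20^d (mod 71) for the divisors d until we hit 1:
20^1 ≡ 20 (mod 71)
20^2 ≡ 45 (mod 71)
20^5 ≡ 30 (mod 71)
20^7 ≡ 1 (mod 71) ✓
The smallest such exponent is 7, so the order of 20 is 7.

7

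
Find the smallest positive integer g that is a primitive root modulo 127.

φ(127) = 127 − 1 = 126 = 2 · 3^2 · 7.
Test candidates g = 2, 3, … against the prime factors q ∈ {2, 3, 7} of φ(127): g is a generator iff g^(126/q) ≢ 1 for every such q.
g = 2: 2^63 ≡ 1 — hits 1, so not a primitive root.
g = 3: 3^63 ≡ 126; 3^42 ≡ 107; 3^18 ≡ 4 — none is 1, so 3 is a primitive root.
The smallest primitive root modulo 127 is 3.

3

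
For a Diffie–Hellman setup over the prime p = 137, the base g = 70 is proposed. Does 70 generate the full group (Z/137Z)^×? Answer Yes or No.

φ(137) = 137 − 1 = 136 = 2^3 · 17.
An element g generates (Z/137Z)^× iff g^(136/q) ≢ 1 (mod 137) for each prime q ∈ {2, 17}.
70^68 ≡ 136 (mod 137)  [q = 2: ≢ 1 ✓]
70^8 ≡ 115 (mod 137)  [q = 17: ≢ 1 ✓]
All checks pass, so 70 has order 136 and is a primitive root modulo 137.

Yes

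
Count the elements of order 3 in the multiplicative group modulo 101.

0

φ(101) = 101 − 1 = 100 = 2^2 · 5^2.
Since (Z/101Z)^× is cyclic of order 100, the number of elements of order d is φ(d) when d | 100 and 0 otherwise.
Here 100 is not a multiple of 3, so there are no elements of order 3.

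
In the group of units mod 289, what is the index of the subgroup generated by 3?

By Lagrange's theorem, ord_289(3) divides φ(289) = φ(17^2) = 17·(17−1) = 272 = 2^4 · 17.
Divisors of 272: 1, 2, 4, 8, 16, 17, 34, 68, 136, 272.
Compute 3^d (mod 289) for the divisors d until we hit 1:
3^1 ≡ 3 (mod 289)
3^2 ≡ 9 (mod 289)
3^4 ≡ 81 (mod 289)
3^8 ≡ 203 (mod 289)
3^16 ≡ 171 (mod 289)
3^17 ≡ 224 (mod 289)
3^34 ≡ 179 (mod 289)
3^68 ≡ 251 (mod 289)
3^136 ≡ 288 (mod 289)
3^272 ≡ 1 (mod 289) ✓
The order of 3 is 272, so the subgroup it generates has 272 elements.
The index is φ(289) / ord(3) = 272 / 272 = 1.

1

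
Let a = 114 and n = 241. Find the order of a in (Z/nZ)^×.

240

The order of 114 must divide φ(241) = 241 − 1 = 240 = 2^4 · 3 · 5.
Divisors of 240: 1, 2, 3, 4, 5, 6, 8, 10, 12, 15, 16, 20, 24, 30, 40, 48, 60, 80, 120, 240.
Evaluate successive powers at the divisors of 240:
114^1 ≡ 114
114^2 ≡ 223
114^3 ≡ 117
114^4 ≡ 83
114^5 ≡ 63
114^6 ≡ 193
114^8 ≡ 141
114^10 ≡ 113
114^12 ≡ 135
114^15 ≡ 130
114^16 ≡ 119
114^20 ≡ 237
114^24 ≡ 150
114^30 ≡ 30
114^40 ≡ 16
114^48 ≡ 87
114^60 ≡ 177
114^80 ≡ 15
114^120 ≡ 240
114^240 ≡ 1
Therefore the multiplicative order of 114 modulo 241 is 240.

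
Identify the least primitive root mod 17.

φ(17) = 17 − 1 = 16 = 2^4.
Test candidates g = 2, 3, … against the prime factors q ∈ {2} of φ(17): g is a generator iff g^(16/q) ≢ 1 for every such q.
g = 2: 2^8 ≡ 1 — hits 1, so not a primitive root.
g = 3: 3^8 ≡ 16 — none is 1, so 3 is a primitive root.
So 3 is the smallest generator of (Z/17Z)^×.

3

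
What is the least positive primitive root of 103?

φ(103) = 103 − 1 = 102 = 2 · 3 · 17.
Test candidates g = 2, 3, … against the prime factors q ∈ {2, 3, 17} of φ(103): g is a generator iff g^(102/q) ≢ 1 for every such q.
g = 2: 2^51 ≡ 1 — hits 1, so not a primitive root.
g = 3: 3^51 ≡ 102; 3^34 ≡ 1 — hits 1, so not a primitive root.
g = 4: 4^51 ≡ 1 — hits 1, so not a primitive root.
g = 5: 5^51 ≡ 102; 5^34 ≡ 56; 5^6 ≡ 72 — none is 1, so 5 is a primitive root.
So 5 is the smallest generator of (Z/103Z)^×.

5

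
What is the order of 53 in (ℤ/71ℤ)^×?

70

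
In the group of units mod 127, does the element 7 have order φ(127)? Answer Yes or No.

Yes

φ(127) = 127 − 1 = 126 = 2 · 3^2 · 7.
7 is a primitive root mod 127 iff 7^(φ(127)/q) ≢ 1 for every prime q | φ(127), i.e. q ∈ {2, 3, 7}.
7^63 ≡ 126 (mod 127)  [q = 2: ≢ 1 ✓]
7^42 ≡ 107 (mod 127)  [q = 3: ≢ 1 ✓]
7^18 ≡ 64 (mod 127)  [q = 7: ≢ 1 ✓]
Every test exponent gives a nontrivial residue, hence 7 generates the full group.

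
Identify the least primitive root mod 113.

φ(113) = 113 − 1 = 112 = 2^4 · 7.
Test candidates g = 2, 3, … against the prime factors q ∈ {2, 7} of φ(113): g is a generator iff g^(112/q) ≢ 1 for every such q.
g = 2: 2^56 ≡ 1 — hits 1, so not a primitive root.
g = 3: 3^56 ≡ 112; 3^16 ≡ 49 — none is 1, so 3 is a primitive root.
So 3 is the smallest generator of (Z/113Z)^×.

3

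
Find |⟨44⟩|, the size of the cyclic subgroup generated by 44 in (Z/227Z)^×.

113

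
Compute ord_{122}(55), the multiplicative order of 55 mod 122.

Since 55 ∈ (Z/122Z)^×, its order divides φ(122) = φ(2)·φ(61) = 1·60 = 60 = 2^2 · 3 · 5.
Divisors of 60: 1, 2, 3, 4, 5, 6, 10, 12, 15, 20, 30, 60.
Evaluate successive powers at the divisors of 60:
55^1 ≡ 55 (mod 122)
55^2 ≡ 97 (mod 122)
55^3 ≡ 89 (mod 122)
55^4 ≡ 15 (mod 122)
55^5 ≡ 93 (mod 122)
55^6 ≡ 113 (mod 122)
55^10 ≡ 109 (mod 122)
55^12 ≡ 81 (mod 122)
55^15 ≡ 11 (mod 122)
55^20 ≡ 47 (mod 122)
55^30 ≡ 121 (mod 122)
55^60 ≡ 1 (mod 122) ✓
The smallest such exponent is 60, so the order of 55 is 60.

60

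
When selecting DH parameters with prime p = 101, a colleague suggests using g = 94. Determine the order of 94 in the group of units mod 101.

100

ord(94) | φ(101) = 101 − 1 = 100 = 2^2 · 5^2.
Divisors of 100: 1, 2, 4, 5, 10, 20, 25, 50, 100.
Evaluate successive powers at the divisors of 100:
94^1 ≡ 94 (mod 101)
94^2 ≡ 49 (mod 101)
94^4 ≡ 78 (mod 101)
94^5 ≡ 60 (mod 101)
94^10 ≡ 65 (mod 101)
94^20 ≡ 84 (mod 101)
94^25 ≡ 91 (mod 101)
94^50 ≡ 100 (mod 101)
94^100 ≡ 1 (mod 101) ✓
Therefore the multiplicative order of 94 modulo 101 is 100.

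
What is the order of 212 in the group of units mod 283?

By Lagrange's theorem, ord_283(212) divides φ(283) = 283 − 1 = 282 = 2 · 3 · 47.
Divisors of 282: 1, 2, 3, 6, 47, 94, 141, 282.
Check 212^d mod 283 for each divisor in increasing order:
212^1 ≡ 212 (mod 283)
212^2 ≡ 230 (mod 283)
212^3 ≡ 84 (mod 283)
212^6 ≡ 264 (mod 283)
212^47 ≡ 282 (mod 283)
212^94 ≡ 1 (mod 283) ✓
Therefore the multiplicative order of 212 modulo 283 is 94.

94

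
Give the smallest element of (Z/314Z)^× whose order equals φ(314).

5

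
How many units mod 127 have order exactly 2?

1

φ(127) = 127 − 1 = 126 = 2 · 3^2 · 7.
(Z/127Z)^× is cyclic (|G| = 126); a cyclic group of order m has exactly φ(d) elements of each order d | m, and none otherwise.
2 | 126, and φ(2) = 2 − 1 = 1.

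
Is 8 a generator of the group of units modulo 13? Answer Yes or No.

φ(13) = 13 − 1 = 12 = 2^2 · 3.
An element g generates (Z/13Z)^× iff g^(12/q) ≢ 1 (mod 13) for each prime q ∈ {2, 3}.
8^6 ≡ 12 (mod 13)  [q = 2: ≢ 1 ✓]
8^4 ≡ 1 (mod 13)  [q = 3: ≡ 1 ✗]
8^4 ≡ 1 shows ord(8) | 4, strictly less than φ(13); not a primitive root.

No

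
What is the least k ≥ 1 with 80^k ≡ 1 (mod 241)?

The order of 80 must divide φ(241) = 241 − 1 = 240 = 2^4 · 3 · 5.
Divisors of 240: 1, 2, 3, 4, 5, 6, 8, 10, 12, 15, 16, 20, 24, 30, 40, 48, 60, 80, 120, 240.
Check 80^d mod 241 for each divisor in increasing order:
80^1 ≡ 80 (mod 241)
80^2 ≡ 134 (mod 241)
80^3 ≡ 116 (mod 241)
80^4 ≡ 122 (mod 241)
80^5 ≡ 120 (mod 241)
80^6 ≡ 201 (mod 241)
80^8 ≡ 183 (mod 241)
80^10 ≡ 181 (mod 241)
80^12 ≡ 154 (mod 241)
80^15 ≡ 30 (mod 241)
80^16 ≡ 231 (mod 241)
80^20 ≡ 226 (mod 241)
80^24 ≡ 98 (mod 241)
80^30 ≡ 177 (mod 241)
80^40 ≡ 225 (mod 241)
80^48 ≡ 205 (mod 241)
80^60 ≡ 240 (mod 241)
80^80 ≡ 15 (mod 241)
80^120 ≡ 1 (mod 241) ✓
Therefore the multiplicative order of 80 modulo 241 is 120.

120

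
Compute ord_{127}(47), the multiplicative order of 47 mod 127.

21

Since 47 ∈ (Z/127Z)^×, its order divides φ(127) = 127 − 1 = 126 = 2 · 3^2 · 7.
Divisors of 126: 1, 2, 3, 6, 7, 9, 14, 18, 21, 42, 63, 126.
Compute 47^d (mod 127) for the divisors d until we hit 1:
47^1 ≡ 47
47^2 ≡ 50
47^3 ≡ 64
47^6 ≡ 32
47^7 ≡ 107
47^9 ≡ 16
47^14 ≡ 19
47^18 ≡ 2
47^21 ≡ 1
So ord_127(47) = 21.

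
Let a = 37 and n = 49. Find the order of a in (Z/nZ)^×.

By Lagrange's theorem, ord_49(37) divides φ(49) = φ(7^2) = 7·(7−1) = 42 = 2 · 3 · 7.
Divisors of 42: 1, 2, 3, 6, 7, 14, 21, 42.
Check 37^d mod 49 for each divisor in increasing order:
37^1 ≡ 37 (mod 49)
37^2 ≡ 46 (mod 49)
37^3 ≡ 36 (mod 49)
37^6 ≡ 22 (mod 49)
37^7 ≡ 30 (mod 49)
37^14 ≡ 18 (mod 49)
37^21 ≡ 1 (mod 49) ✓
Hence ord(37) = 21.

21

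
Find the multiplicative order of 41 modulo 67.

The order of 41 must divide φ(67) = 67 − 1 = 66 = 2 · 3 · 11.
Divisors of 66: 1, 2, 3, 6, 11, 22, 33, 66.
Compute 41^d (mod 67) for the divisors d until we hit 1:
41^1 ≡ 41 (mod 67)
41^2 ≡ 6 (mod 67)
41^3 ≡ 45 (mod 67)
41^6 ≡ 15 (mod 67)
41^11 ≡ 30 (mod 67)
41^22 ≡ 29 (mod 67)
41^33 ≡ 66 (mod 67)
41^66 ≡ 1 (mod 67) ✓
The smallest such exponent is 66, so the order of 41 is 66.

66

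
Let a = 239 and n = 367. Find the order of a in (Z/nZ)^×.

Since 239 ∈ (Z/367Z)^×, its order divides φ(367) = 367 − 1 = 366 = 2 · 3 · 61.
Divisors of 366: 1, 2, 3, 6, 61, 122, 183, 366.
Test each divisor d:
239^1 ≡ 239
239^2 ≡ 236
239^3 ≡ 253
239^6 ≡ 151
239^61 ≡ 284
239^122 ≡ 283
239^183 ≡ 366
239^366 ≡ 1
So ord_367(239) = 366.

366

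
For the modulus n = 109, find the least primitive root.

6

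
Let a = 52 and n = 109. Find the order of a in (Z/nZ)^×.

By Lagrange's theorem, ord_109(52) divides φ(109) = 109 − 1 = 108 = 2^2 · 3^3.
Divisors of 108: 1, 2, 3, 4, 6, 9, 12, 18, 27, 36, 54, 108.
Compute 52^d (mod 109) for the divisors d until we hit 1:
52^1 ≡ 52
52^2 ≡ 88
52^3 ≡ 107
52^4 ≡ 5
52^6 ≡ 4
52^9 ≡ 101
52^12 ≡ 16
52^18 ≡ 64
52^27 ≡ 33
52^36 ≡ 63
52^54 ≡ 108
52^108 ≡ 1
Hence ord(52) = 108.

108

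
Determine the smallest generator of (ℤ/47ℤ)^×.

φ(47) = 47 − 1 = 46 = 2 · 23.
Test candidates g = 2, 3, … against the prime factors q ∈ {2, 23} of φ(47): g is a generator iff g^(46/q) ≢ 1 for every such q.
g = 2: 2^23 ≡ 1 — hits 1, so not a primitive root.
g = 3: 3^23 ≡ 1 — hits 1, so not a primitive root.
g = 4: 4^23 ≡ 1 — hits 1, so not a primitive root.
g = 5: 5^23 ≡ 46; 5^2 ≡ 25 — none is 1, so 5 is a primitive root.
So 5 is the smallest generator of (Z/47Z)^×.

5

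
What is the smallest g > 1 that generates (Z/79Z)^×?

φ(79) = 79 − 1 = 78 = 2 · 3 · 13.
g is a primitive root iff g^(78/q) ≢ 1 (mod 79) for each prime q ∈ {2, 3, 13}.
g = 2: 2^39 ≡ 1 — hits 1, so not a primitive root.
g = 3: 3^39 ≡ 78; 3^26 ≡ 23; 3^6 ≡ 18 — none is 1, so 3 is a primitive root.
So 3 is the smallest generator of (Z/79Z)^×.

3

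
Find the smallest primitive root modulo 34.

3

φ(34) = φ(2)·φ(17) = 1·16 = 16 = 2^4.
Test candidates g = 2, 3, … against the prime factors q ∈ {2} of φ(34): g is a generator iff g^(16/q) ≢ 1 for every such q.
g = 2: gcd(2, 34) = 2 > 1, not a unit — skip.
g = 3: 3^8 ≡ 33 — none is 1, so 3 is a primitive root.
So 3 is the smallest generator of (Z/34Z)^×.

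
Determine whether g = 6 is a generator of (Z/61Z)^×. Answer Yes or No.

φ(61) = 61 − 1 = 60 = 2^2 · 3 · 5.
It suffices to check that the order of 6 is not a proper divisor of 60: compute 6^(60/q) for q ∈ {2, 3, 5}.
6^30 ≡ 60 (mod 61)  [q = 2: ≢ 1 ✓]
6^20 ≡ 47 (mod 61)  [q = 3: ≢ 1 ✓]
6^12 ≡ 20 (mod 61)  [q = 5: ≢ 1 ✓]
All checks pass, so 6 has order 60 and is a primitive root modulo 61.

Yes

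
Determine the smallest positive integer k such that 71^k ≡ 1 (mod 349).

348

ord(71) | φ(349) = 349 − 1 = 348 = 2^2 · 3 · 29.
Divisors of 348: 1, 2, 3, 4, 6, 12, 29, 58, 87, 116, 174, 348.
Test each divisor d:
71^1 ≡ 71 (mod 349)
71^2 ≡ 155 (mod 349)
71^3 ≡ 186 (mod 349)
71^4 ≡ 293 (mod 349)
71^6 ≡ 45 (mod 349)
71^12 ≡ 280 (mod 349)
71^29 ≡ 24 (mod 349)
71^58 ≡ 227 (mod 349)
71^87 ≡ 213 (mod 349)
71^116 ≡ 226 (mod 349)
71^174 ≡ 348 (mod 349)
71^348 ≡ 1 (mod 349) ✓
Therefore the multiplicative order of 71 modulo 349 is 348.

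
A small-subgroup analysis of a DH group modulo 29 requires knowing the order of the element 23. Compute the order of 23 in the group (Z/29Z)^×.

7

The order of 23 must divide φ(29) = 29 − 1 = 28 = 2^2 · 7.
Divisors of 28: 1, 2, 4, 7, 14, 28.
Check 23^d mod 29 for each divisor in increasing order:
23^1 ≡ 23 (mod 29)
23^2 ≡ 7 (mod 29)
23^4 ≡ 20 (mod 29)
23^7 ≡ 1 (mod 29) ✓
The smallest such exponent is 7, so the order of 23 is 7.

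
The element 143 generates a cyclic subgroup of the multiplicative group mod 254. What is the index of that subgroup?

Since 143 ∈ (Z/254Z)^×, its order divides φ(254) = φ(2)·φ(127) = 1·126 = 126 = 2 · 3^2 · 7.
Divisors of 126: 1, 2, 3, 6, 7, 9, 14, 18, 21, 42, 63, 126.
Check 143^d mod 254 for each divisor in increasing order:
143^1 ≡ 143 (mod 254)
143^2 ≡ 129 (mod 254)
143^3 ≡ 159 (mod 254)
143^6 ≡ 135 (mod 254)
143^7 ≡ 1 (mod 254) ✓
The order of 143 is 7, so the subgroup it generates has 7 elements.
The index is φ(254) / ord(143) = 126 / 7 = 18.

18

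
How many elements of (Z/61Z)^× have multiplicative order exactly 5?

φ(61) = 61 − 1 = 60 = 2^2 · 3 · 5.
(Z/61Z)^× is cyclic (|G| = 60); a cyclic group of order m has exactly φ(d) elements of each order d | m, and none otherwise.
5 | 60, and φ(5) = 5 − 1 = 4.

4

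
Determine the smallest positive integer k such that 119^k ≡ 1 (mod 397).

198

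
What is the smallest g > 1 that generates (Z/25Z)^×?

2

φ(25) = φ(5^2) = 5·(5−1) = 20 = 2^2 · 5.
g is a primitive root iff g^(20/q) ≢ 1 (mod 25) for each prime q ∈ {2, 5}.
g = 2: 2^10 ≡ 24; 2^4 ≡ 16 — none is 1, so 2 is a primitive root.
So 2 is the smallest generator of (Z/25Z)^×.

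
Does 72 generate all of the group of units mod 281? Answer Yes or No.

No

φ(281) = 281 − 1 = 280 = 2^3 · 5 · 7.
It suffices to check that the order of 72 is not a proper divisor of 280: compute 72^(280/q) for q ∈ {2, 5, 7}.
72^140 ≡ 1 (mod 281)  [q = 2: ≡ 1 ✗]
72^56 ≡ 232 (mod 281)  [q = 5: ≢ 1 ✓]
72^40 ≡ 59 (mod 281)  [q = 7: ≢ 1 ✓]
Since 72^140 ≡ 1, the order of 72 divides 140 < 280, so 72 is not a primitive root.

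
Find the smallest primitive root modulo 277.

5

φ(277) = 277 − 1 = 276 = 2^2 · 3 · 23.
Test candidates g = 2, 3, … against the prime factors q ∈ {2, 3, 23} of φ(277): g is a generator iff g^(276/q) ≢ 1 for every such q.
g = 2: 2^138 ≡ 276; 2^92 ≡ 1 — hits 1, so not a primitive root.
g = 3: 3^138 ≡ 1 — hits 1, so not a primitive root.
g = 4: 4^138 ≡ 1 — hits 1, so not a primitive root.
g = 5: 5^138 ≡ 276; 5^92 ≡ 116; 5^12 ≡ 27 — none is 1, so 5 is a primitive root.
Hence the least primitive root of 277 is 5.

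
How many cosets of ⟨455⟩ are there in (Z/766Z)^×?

2

ord(455) | φ(766) = φ(2)·φ(383) = 1·382 = 382 = 2 · 191.
Divisors of 382: 1, 2, 191, 382.
Check 455^d mod 766 for each divisor in increasing order:
455^1 ≡ 455
455^2 ≡ 205
455^191 ≡ 1
The order of 455 is 191, so the subgroup it generates has 191 elements.
The index is φ(766) / ord(455) = 382 / 191 = 2.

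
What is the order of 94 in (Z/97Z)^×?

48

By Lagrange's theorem, ord_97(94) divides φ(97) = 97 − 1 = 96 = 2^5 · 3.
Divisors of 96: 1, 2, 3, 4, 6, 8, 12, 16, 24, 32, 48, 96.
Compute 94^d (mod 97) for the divisors d until we hit 1:
94^1 ≡ 94
94^2 ≡ 9
94^3 ≡ 70
94^4 ≡ 81
94^6 ≡ 50
94^8 ≡ 62
94^12 ≡ 75
94^16 ≡ 61
94^24 ≡ 96
94^32 ≡ 35
94^48 ≡ 1
Therefore the multiplicative order of 94 modulo 97 is 48.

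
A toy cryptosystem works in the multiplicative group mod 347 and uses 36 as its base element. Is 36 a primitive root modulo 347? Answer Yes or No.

No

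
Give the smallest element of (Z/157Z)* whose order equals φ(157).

5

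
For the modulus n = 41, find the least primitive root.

6

φ(41) = 41 − 1 = 40 = 2^3 · 5.
g is a primitive root iff g^(40/q) ≢ 1 (mod 41) for each prime q ∈ {2, 5}.
g = 2: 2^20 ≡ 1 — hits 1, so not a primitive root.
g = 3: 3^20 ≡ 40; 3^8 ≡ 1 — hits 1, so not a primitive root.
g = 4: 4^20 ≡ 1 — hits 1, so not a primitive root.
g = 5: 5^20 ≡ 1 — hits 1, so not a primitive root.
g = 6: 6^20 ≡ 40; 6^8 ≡ 10 — none is 1, so 6 is a primitive root.
Hence the least primitive root of 41 is 6.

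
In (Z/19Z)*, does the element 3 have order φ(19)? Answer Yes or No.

φ(19) = 19 − 1 = 18 = 2 · 3^2.
3 is a primitive root mod 19 iff 3^(φ(19)/q) ≢ 1 for every prime q | φ(19), i.e. q ∈ {2, 3}.
3^9 ≡ 18 (mod 19)  [q = 2: ≢ 1 ✓]
3^6 ≡ 7 (mod 19)  [q = 3: ≢ 1 ✓]
None equal 1, so ord_19(3) = 18: 3 is a primitive root.

Yes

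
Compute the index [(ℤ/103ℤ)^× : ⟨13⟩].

6

Since 13 ∈ (Z/103Z)^×, its order divides φ(103) = 103 − 1 = 102 = 2 · 3 · 17.
Divisors of 102: 1, 2, 3, 6, 17, 34, 51, 102.
Test each divisor d:
13^1 ≡ 13 (mod 103)
13^2 ≡ 66 (mod 103)
13^3 ≡ 34 (mod 103)
13^6 ≡ 23 (mod 103)
13^17 ≡ 1 (mod 103) ✓
So ord_103(13) = 17, hence |⟨13⟩| = 17.
[(Z/103Z)^× : ⟨13⟩] = 102/17 = 6.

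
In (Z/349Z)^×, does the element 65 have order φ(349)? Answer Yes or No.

φ(349) = 349 − 1 = 348 = 2^2 · 3 · 29.
An element g generates (Z/349Z)^× iff g^(348/q) ≢ 1 (mod 349) for each prime q ∈ {2, 3, 29}.
65^174 ≡ 348 (mod 349)  [q = 2: ≢ 1 ✓]
65^116 ≡ 1 (mod 349)  [q = 3: ≡ 1 ✗]
65^12 ≡ 210 (mod 349)  [q = 29: ≢ 1 ✓]
The check at q = 3 fails, so 65 generates a proper subgroup.

No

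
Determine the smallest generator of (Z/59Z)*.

φ(59) = 59 − 1 = 58 = 2 · 29.
g is a primitive root iff g^(58/q) ≢ 1 (mod 59) for each prime q ∈ {2, 29}.
g = 2: 2^29 ≡ 58; 2^2 ≡ 4 — none is 1, so 2 is a primitive root.
Hence the least primitive root of 59 is 2.

2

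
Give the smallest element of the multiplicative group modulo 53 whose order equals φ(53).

φ(53) = 53 − 1 = 52 = 2^2 · 13.
Test candidates g = 2, 3, … against the prime factors q ∈ {2, 13} of φ(53): g is a generator iff g^(52/q) ≢ 1 for every such q.
g = 2: 2^26 ≡ 52; 2^4 ≡ 16 — none is 1, so 2 is a primitive root.
Hence the least primitive root of 53 is 2.

2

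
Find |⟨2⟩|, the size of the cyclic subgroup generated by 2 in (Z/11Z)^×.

10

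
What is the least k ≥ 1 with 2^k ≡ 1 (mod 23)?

Since 2 ∈ (Z/23Z)^×, its order divides φ(23) = 23 − 1 = 22 = 2 · 11.
Divisors of 22: 1, 2, 11, 22.
Check 2^d mod 23 for each divisor in increasing order:
2^1 ≡ 2 (mod 23)
2^2 ≡ 4 (mod 23)
2^11 ≡ 1 (mod 23) ✓
The smallest such exponent is 11, so the order of 2 is 11.

11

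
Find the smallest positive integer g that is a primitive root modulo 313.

10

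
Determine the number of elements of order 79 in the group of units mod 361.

0

φ(361) = φ(19^2) = 19·(19−1) = 342 = 2 · 3^2 · 19.
(Z/361Z)^× is cyclic (|G| = 342); a cyclic group of order m has exactly φ(d) elements of each order d | m, and none otherwise.
79 does not divide 342, so no element of (Z/361Z)^× has order 79.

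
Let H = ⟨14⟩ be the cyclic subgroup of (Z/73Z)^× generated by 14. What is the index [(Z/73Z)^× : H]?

The order of 14 must divide φ(73) = 73 − 1 = 72 = 2^3 · 3^2.
Divisors of 72: 1, 2, 3, 4, 6, 8, 9, 12, 18, 24, 36, 72.
Evaluate successive powers at the divisors of 72:
14^1 ≡ 14
14^2 ≡ 50
14^3 ≡ 43
14^4 ≡ 18
14^6 ≡ 24
14^8 ≡ 32
14^9 ≡ 10
14^12 ≡ 65
14^18 ≡ 27
14^24 ≡ 64
14^36 ≡ 72
14^72 ≡ 1
So ord_73(14) = 72, hence |⟨14⟩| = 72.
Index = |(Z/73Z)^×| / |⟨14⟩| = 72 / 72 = 1.

1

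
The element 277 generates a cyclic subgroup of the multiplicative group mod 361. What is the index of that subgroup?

6

ord(277) | φ(361) = φ(19^2) = 19·(19−1) = 342 = 2 · 3^2 · 19.
Divisors of 342: 1, 2, 3, 6, 9, 18, 19, 38, 57, 114, 171, 342.
Test each divisor d:
277^1 ≡ 277 (mod 361)
277^2 ≡ 197 (mod 361)
277^3 ≡ 58 (mod 361)
277^6 ≡ 115 (mod 361)
277^9 ≡ 172 (mod 361)
277^18 ≡ 343 (mod 361)
277^19 ≡ 68 (mod 361)
277^38 ≡ 292 (mod 361)
277^57 ≡ 1 (mod 361) ✓
The order of 277 is 57, so the subgroup it generates has 57 elements.
Index = |(Z/361Z)^×| / |⟨277⟩| = 342 / 57 = 6.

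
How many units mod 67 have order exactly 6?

2

φ(67) = 67 − 1 = 66 = 2 · 3 · 11.
(Z/67Z)^× is cyclic (|G| = 66); a cyclic group of order m has exactly φ(d) elements of each order d | m, and none otherwise.
6 = 2 · 3 divides 66, and φ(6) = 2.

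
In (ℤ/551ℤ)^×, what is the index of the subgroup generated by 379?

18

The order of 379 must divide φ(551) = φ(19·29) = (19−1)·(29−1) = 18·28 = 504 = 2^3 · 3^2 · 7.
Divisors of 504: 1, 2, 3, 4, 6, 7, 8, 9, 12, 14, 18, 21, 24, 28, 36, 42, 56, 63, 72, 84, 126, 168, 252, 504.
Test each divisor d:
379^1 ≡ 379 (mod 551)
379^2 ≡ 381 (mod 551)
379^3 ≡ 37 (mod 551)
379^4 ≡ 248 (mod 551)
379^6 ≡ 267 (mod 551)
379^7 ≡ 360 (mod 551)
379^8 ≡ 343 (mod 551)
379^9 ≡ 512 (mod 551)
379^12 ≡ 210 (mod 551)
379^14 ≡ 115 (mod 551)
379^18 ≡ 419 (mod 551)
379^21 ≡ 75 (mod 551)
379^24 ≡ 20 (mod 551)
379^28 ≡ 1 (mod 551) ✓
The order of 379 is 28, so the subgroup it generates has 28 elements.
Index = |(Z/551Z)^×| / |⟨379⟩| = 504 / 28 = 18.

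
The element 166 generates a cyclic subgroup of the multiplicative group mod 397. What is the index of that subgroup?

Since 166 ∈ (Z/397Z)^×, its order divides φ(397) = 397 − 1 = 396 = 2^2 · 3^2 · 11.
Divisors of 396: 1, 2, 3, 4, 6, 9, 11, 12, 18, 22, 33, 36, 44, 66, 99, 132, 198, 396.
Compute 166^d (mod 397) for the divisors d until we hit 1:
166^1 ≡ 166
166^2 ≡ 163
166^3 ≡ 62
166^4 ≡ 367
166^6 ≡ 271
166^9 ≡ 128
166^11 ≡ 220
166^12 ≡ 393
166^18 ≡ 107
166^22 ≡ 363
166^33 ≡ 63
166^36 ≡ 333
166^44 ≡ 362
166^66 ≡ 396
166^99 ≡ 334
166^132 ≡ 1
So ord_397(166) = 132, hence |⟨166⟩| = 132.
Index = |(Z/397Z)^×| / |⟨166⟩| = 396 / 132 = 3.

3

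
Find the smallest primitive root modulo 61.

2

φ(61) = 61 − 1 = 60 = 2^2 · 3 · 5.
g is a primitive root iff g^(60/q) ≢ 1 (mod 61) for each prime q ∈ {2, 3, 5}.
g = 2: 2^30 ≡ 60; 2^20 ≡ 47; 2^12 ≡ 9 — none is 1, so 2 is a primitive root.
The smallest primitive root modulo 61 is 2.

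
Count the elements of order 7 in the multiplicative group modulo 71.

φ(71) = 71 − 1 = 70 = 2 · 5 · 7.
In a cyclic group of order 70, there are φ(d) elements of order d for each divisor d of 70, and zero for non-divisors.
7 | 70, and φ(7) = 7 − 1 = 6.

6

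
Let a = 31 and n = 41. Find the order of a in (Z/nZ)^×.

Since 31 ∈ (Z/41Z)^×, its order divides φ(41) = 41 − 1 = 40 = 2^3 · 5.
Divisors of 40: 1, 2, 4, 5, 8, 10, 20, 40.
Check 31^d mod 41 for each divisor in increasing order:
31^1 ≡ 31
31^2 ≡ 18
31^4 ≡ 37
31^5 ≡ 40
31^8 ≡ 16
31^10 ≡ 1
Therefore the multiplicative order of 31 modulo 41 is 10.

10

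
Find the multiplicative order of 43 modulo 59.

ord(43) | φ(59) = 59 − 1 = 58 = 2 · 29.
Divisors of 58: 1, 2, 29, 58.
Test each divisor d:
43^1 ≡ 43 (mod 59)
43^2 ≡ 20 (mod 59)
43^29 ≡ 58 (mod 59)
43^58 ≡ 1 (mod 59) ✓
Therefore the multiplicative order of 43 modulo 59 is 58.

58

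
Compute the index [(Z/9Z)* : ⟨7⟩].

2

Since 7 ∈ (Z/9Z)^×, its order divides φ(9) = φ(3^2) = 3·(3−1) = 6 = 2 · 3.
Divisors of 6: 1, 2, 3, 6.
Compute 7^d (mod 9) for the divisors d until we hit 1:
7^1 ≡ 7
7^2 ≡ 4
7^3 ≡ 1
The order of 7 is 3, so the subgroup it generates has 3 elements.
[(Z/9Z)^× : ⟨7⟩] = 6/3 = 2.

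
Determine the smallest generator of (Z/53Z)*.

φ(53) = 53 − 1 = 52 = 2^2 · 13.
g is a primitive root iff g^(52/q) ≢ 1 (mod 53) for each prime q ∈ {2, 13}.
g = 2: 2^26 ≡ 52; 2^4 ≡ 16 — none is 1, so 2 is a primitive root.
Hence the least primitive root of 53 is 2.

2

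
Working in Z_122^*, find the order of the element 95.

5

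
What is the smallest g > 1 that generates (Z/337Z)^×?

10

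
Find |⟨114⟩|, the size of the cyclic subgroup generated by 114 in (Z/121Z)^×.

55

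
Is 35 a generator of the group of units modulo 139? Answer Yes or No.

φ(139) = 139 − 1 = 138 = 2 · 3 · 23.
It suffices to check that the order of 35 is not a proper divisor of 138: compute 35^(138/q) for q ∈ {2, 3, 23}.
35^69 ≡ 1 (mod 139)  [q = 2: ≡ 1 ✗]
35^46 ≡ 96 (mod 139)  [q = 3: ≢ 1 ✓]
35^6 ≡ 77 (mod 139)  [q = 23: ≢ 1 ✓]
The check at q = 2 fails, so 35 generates a proper subgroup.

No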